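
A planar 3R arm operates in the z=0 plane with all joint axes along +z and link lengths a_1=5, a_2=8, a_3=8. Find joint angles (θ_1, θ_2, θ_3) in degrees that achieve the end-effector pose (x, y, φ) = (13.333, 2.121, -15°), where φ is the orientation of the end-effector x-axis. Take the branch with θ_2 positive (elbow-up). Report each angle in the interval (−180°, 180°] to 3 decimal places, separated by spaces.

-45.006 120.007 -90.001

wrist centre = target − a_3·(cos φ, sin φ) = (5.6056, 4.1916)
cos θ_2 = (48.9918−5²−8²)/(2·5·8) = -0.5001; θ_2 = 120.0068° (elbow-up)
β = atan2(4.1916,5.6056) = 36.7871°; ψ = atan2(6.9277,0.9992) = 81.7929°
θ_1 = β − ψ = -45.0058°
θ_3 = φ − θ_1 − θ_2 = -90.0010° (wrapped to (-180°,180°])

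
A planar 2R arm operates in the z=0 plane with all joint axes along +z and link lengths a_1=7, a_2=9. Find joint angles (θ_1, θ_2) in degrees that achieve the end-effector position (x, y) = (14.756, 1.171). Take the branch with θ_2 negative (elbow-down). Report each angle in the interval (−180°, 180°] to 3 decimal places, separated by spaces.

29.996 -44.990

cos θ_2 = (219.1108−7²−9²)/(2·7·9) = 0.7072; θ_2 = -44.9901° (elbow-down)
β = atan2(1.1710,14.7560) = 4.5373°; ψ = atan2(-6.3629,13.3651) = -25.4583°
θ_1 = β − ψ = 29.9956°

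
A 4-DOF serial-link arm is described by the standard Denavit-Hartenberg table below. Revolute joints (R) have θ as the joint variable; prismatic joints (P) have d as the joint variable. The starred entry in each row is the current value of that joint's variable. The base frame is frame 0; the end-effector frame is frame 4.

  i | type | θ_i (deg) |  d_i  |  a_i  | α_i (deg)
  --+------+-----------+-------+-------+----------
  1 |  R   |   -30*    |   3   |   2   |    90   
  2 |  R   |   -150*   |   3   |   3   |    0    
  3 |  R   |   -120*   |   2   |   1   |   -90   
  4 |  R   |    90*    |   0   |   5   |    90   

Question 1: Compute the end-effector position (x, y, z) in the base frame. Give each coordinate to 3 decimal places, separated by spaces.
after link 1: o_1 = (1.7321, -1.0000, 3.0000)
after link 2: o_2 = (-2.0179, -2.2990, 1.5000)
after link 3: o_3 = (-3.0179, -4.0311, 2.5000)
after link 4: o_4 = (-0.5179, 0.2990, 2.5000)

-0.518 0.299 2.500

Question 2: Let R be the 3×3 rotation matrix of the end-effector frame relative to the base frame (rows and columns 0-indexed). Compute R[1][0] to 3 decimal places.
0.866

End-effector x-axis (col 0 of R) = (0.5000,0.8660,-0.0000)
R[1][0] = 0.8660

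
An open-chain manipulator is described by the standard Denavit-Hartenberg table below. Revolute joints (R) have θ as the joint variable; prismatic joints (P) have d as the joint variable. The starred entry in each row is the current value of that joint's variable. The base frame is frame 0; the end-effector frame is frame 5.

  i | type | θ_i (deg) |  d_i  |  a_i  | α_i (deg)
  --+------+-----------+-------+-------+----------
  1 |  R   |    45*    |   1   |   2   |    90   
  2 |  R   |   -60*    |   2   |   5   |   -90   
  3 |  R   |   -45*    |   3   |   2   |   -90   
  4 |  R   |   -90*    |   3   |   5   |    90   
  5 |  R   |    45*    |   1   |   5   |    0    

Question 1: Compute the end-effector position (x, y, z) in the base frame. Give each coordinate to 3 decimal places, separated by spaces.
10.776 13.483 -2.177

after link 1: o_1 = (1.4142, 1.4142, 1.0000)
after link 2: o_2 = (4.5962, 1.7678, -3.3301)
after link 3: o_3 = (7.9333, 3.1049, -3.0549)
after link 4: o_4 = (10.2452, 8.4167, -2.3920)
after link 5: o_5 = (10.7764, 13.4835, -2.1769)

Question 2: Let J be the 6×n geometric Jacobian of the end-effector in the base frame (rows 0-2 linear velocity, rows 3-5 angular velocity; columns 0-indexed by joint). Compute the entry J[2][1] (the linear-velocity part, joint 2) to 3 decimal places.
axis z_1 = (0.7071,-0.7071,0.0000); lever o_n−o_1 = (9.3621,12.0692,-3.1769)
cross product → J_v[:, 1] = (2.2464,2.2464,15.1543)
J_ω[:, 1] = z_1
entry J[2][1] = 15.1543

15.154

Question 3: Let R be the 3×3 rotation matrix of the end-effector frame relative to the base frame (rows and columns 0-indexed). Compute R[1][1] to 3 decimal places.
0.097

End-effector y-axis (col 1 of R) = (-0.6098,0.0973,-0.7866)
R[1][1] = 0.0973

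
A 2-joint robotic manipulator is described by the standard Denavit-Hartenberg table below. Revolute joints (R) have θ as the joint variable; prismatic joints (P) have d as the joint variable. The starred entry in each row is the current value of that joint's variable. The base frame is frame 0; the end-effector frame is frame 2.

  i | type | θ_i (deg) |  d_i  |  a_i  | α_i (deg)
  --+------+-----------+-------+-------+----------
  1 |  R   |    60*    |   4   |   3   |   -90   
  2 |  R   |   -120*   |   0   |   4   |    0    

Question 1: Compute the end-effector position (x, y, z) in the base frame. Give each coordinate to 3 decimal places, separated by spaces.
after link 1: o_1 = (1.5000, 2.5981, 4.0000)
after link 2: o_2 = (0.5000, 0.8660, 7.4641)

0.500 0.866 7.464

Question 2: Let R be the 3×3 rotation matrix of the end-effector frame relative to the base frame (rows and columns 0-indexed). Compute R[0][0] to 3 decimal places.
End-effector x-axis (col 0 of R) = (-0.2500,-0.4330,0.8660)
R[0][0] = -0.2500

-0.250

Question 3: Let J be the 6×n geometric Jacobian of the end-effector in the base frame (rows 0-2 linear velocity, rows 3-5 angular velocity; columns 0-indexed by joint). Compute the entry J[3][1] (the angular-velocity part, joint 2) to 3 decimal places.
axis z_1 = (-0.8660,0.5000,0.0000); lever o_n−o_1 = (-1.0000,-1.7321,3.4641)
cross product → J_v[:, 1] = (1.7321,3.0000,2.0000)
J_ω[:, 1] = z_1
entry J[3][1] = -0.8660

-0.866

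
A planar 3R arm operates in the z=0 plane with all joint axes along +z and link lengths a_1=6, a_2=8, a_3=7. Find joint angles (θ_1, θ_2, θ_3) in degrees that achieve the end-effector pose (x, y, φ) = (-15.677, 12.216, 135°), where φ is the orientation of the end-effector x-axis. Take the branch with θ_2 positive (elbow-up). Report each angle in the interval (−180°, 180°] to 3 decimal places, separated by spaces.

wrist centre = target − a_3·(cos φ, sin φ) = (-10.7273, 7.2663)
cos θ_2 = (167.8724−6²−8²)/(2·6·8) = 0.7070; θ_2 = 45.0083° (elbow-up)
β = atan2(7.2663,-10.7273) = 145.8877°; ψ = atan2(5.6577,11.6560) = 25.8913°
θ_1 = β − ψ = 119.9964°
θ_3 = φ − θ_1 − θ_2 = -30.0047° (wrapped to (-180°,180°])

119.996 45.008 -30.005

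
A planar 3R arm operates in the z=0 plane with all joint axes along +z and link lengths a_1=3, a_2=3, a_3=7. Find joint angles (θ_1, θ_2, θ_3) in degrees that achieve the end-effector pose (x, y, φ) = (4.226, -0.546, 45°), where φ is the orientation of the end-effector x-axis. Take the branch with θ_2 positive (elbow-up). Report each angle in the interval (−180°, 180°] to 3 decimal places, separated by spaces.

wrist centre = target − a_3·(cos φ, sin φ) = (-0.7237, -5.4957)
cos θ_2 = (30.7271−3²−3²)/(2·3·3) = 0.7071; θ_2 = 45.0039° (elbow-up)
β = atan2(-5.4957,-0.7237) = -97.5022°; ψ = atan2(2.1215,5.1212) = 22.5020°
θ_1 = β − ψ = -120.0042°
θ_3 = φ − θ_1 − θ_2 = 120.0003° (wrapped to (-180°,180°])

-120.004 45.004 120.000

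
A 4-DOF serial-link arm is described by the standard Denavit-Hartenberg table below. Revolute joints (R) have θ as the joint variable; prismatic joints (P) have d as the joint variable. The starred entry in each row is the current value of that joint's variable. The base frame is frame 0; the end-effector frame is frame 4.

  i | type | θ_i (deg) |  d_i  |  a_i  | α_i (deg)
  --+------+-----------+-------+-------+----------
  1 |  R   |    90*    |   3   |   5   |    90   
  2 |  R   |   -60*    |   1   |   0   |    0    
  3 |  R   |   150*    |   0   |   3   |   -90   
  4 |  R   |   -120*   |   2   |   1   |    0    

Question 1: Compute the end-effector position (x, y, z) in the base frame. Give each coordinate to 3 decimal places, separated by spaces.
1.866 3.000 5.500

after link 1: o_1 = (0.0000, 5.0000, 3.0000)
after link 2: o_2 = (1.0000, 5.0000, 3.0000)
after link 3: o_3 = (1.0000, 5.0000, 6.0000)
after link 4: o_4 = (1.8660, 3.0000, 5.5000)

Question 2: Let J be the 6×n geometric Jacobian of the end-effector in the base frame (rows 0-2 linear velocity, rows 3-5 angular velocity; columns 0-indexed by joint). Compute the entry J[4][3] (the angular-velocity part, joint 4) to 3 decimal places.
-1.000

axis z_3 = (0.0000,-1.0000,-0.0000); lever o_n−o_3 = (0.8660,-2.0000,-0.5000)
cross product → J_v[:, 3] = (0.5000,-0.0000,0.8660)
J_ω[:, 3] = z_3
entry J[4][3] = -1.0000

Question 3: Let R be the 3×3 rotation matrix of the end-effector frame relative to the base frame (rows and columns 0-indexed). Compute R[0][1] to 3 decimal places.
0.500

End-effector y-axis (col 1 of R) = (0.5000,-0.0000,0.8660)
R[0][1] = 0.5000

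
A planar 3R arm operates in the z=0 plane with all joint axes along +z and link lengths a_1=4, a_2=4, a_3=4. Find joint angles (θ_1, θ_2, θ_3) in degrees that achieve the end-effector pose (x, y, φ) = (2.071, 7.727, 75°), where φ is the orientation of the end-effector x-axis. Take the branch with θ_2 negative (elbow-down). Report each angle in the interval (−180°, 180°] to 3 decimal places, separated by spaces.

134.995 -120.005 60.010

wrist centre = target − a_3·(cos φ, sin φ) = (1.0357, 3.8633)
cos θ_2 = (15.9978−4²−4²)/(2·4·4) = -0.5001; θ_2 = -120.0046° (elbow-down)
β = atan2(3.8633,1.0357) = 74.9923°; ψ = atan2(-3.4639,1.9997) = -60.0023°
θ_1 = β − ψ = 134.9946°
θ_3 = φ − θ_1 − θ_2 = 60.0100° (wrapped to (-180°,180°])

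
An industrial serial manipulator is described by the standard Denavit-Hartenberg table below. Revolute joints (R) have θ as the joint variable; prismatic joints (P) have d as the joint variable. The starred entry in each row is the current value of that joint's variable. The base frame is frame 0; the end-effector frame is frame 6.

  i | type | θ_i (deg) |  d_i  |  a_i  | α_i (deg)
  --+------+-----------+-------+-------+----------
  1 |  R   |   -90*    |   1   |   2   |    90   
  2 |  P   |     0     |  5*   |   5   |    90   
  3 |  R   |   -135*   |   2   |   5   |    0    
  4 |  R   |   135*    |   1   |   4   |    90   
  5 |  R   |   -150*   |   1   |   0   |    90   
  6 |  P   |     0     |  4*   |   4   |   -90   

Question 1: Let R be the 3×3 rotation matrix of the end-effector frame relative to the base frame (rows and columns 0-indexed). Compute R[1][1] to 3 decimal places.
-0.500

End-effector y-axis (col 1 of R) = (0.0000,-0.5000,0.8660)
R[1][1] = -0.5000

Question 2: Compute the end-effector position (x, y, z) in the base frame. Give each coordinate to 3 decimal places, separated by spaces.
-0.464 -2.000 -3.464

after link 1: o_1 = (0.0000, -2.0000, 1.0000)
after link 2: o_2 = (-5.0000, -7.0000, 1.0000)
after link 3: o_3 = (-1.4645, -3.4645, -1.0000)
after link 4: o_4 = (-1.4645, -7.4645, -2.0000)
after link 5: o_5 = (-0.4645, -7.4645, -2.0000)
after link 6: o_6 = (-0.4645, -2.0004, -3.4641)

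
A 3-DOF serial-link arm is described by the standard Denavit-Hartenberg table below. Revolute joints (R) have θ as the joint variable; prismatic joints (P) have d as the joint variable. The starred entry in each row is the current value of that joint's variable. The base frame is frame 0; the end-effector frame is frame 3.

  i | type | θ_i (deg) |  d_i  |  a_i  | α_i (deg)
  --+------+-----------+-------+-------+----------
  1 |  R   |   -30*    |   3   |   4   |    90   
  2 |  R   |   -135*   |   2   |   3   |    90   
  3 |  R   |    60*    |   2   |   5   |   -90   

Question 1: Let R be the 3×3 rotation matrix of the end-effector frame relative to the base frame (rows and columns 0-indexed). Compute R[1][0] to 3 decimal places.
-0.573

End-effector x-axis (col 0 of R) = (-0.7392,-0.5732,-0.3536)
R[1][0] = -0.5732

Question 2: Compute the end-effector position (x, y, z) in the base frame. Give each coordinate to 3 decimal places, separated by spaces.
-4.294 -4.830 0.525

after link 1: o_1 = (3.4641, -2.0000, 3.0000)
after link 2: o_2 = (0.6270, -2.6714, 0.8787)
after link 3: o_3 = (-4.2938, -4.8304, 0.5251)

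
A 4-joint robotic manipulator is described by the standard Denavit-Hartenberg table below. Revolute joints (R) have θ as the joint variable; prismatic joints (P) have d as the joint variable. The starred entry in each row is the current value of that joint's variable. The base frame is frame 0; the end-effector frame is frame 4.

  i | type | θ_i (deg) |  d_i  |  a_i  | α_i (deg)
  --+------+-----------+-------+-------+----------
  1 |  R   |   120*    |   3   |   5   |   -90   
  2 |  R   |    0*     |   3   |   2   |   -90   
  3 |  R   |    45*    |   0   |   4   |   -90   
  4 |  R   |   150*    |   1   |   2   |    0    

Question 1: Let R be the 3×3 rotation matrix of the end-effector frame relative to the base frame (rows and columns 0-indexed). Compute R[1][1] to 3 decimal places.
-0.483

End-effector y-axis (col 1 of R) = (-0.1294,-0.4830,-0.8660)
R[1][1] = -0.4830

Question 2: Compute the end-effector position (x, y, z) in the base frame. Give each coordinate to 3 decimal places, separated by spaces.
after link 1: o_1 = (-2.5000, 4.3301, 3.0000)
after link 2: o_2 = (-6.0981, 4.5622, 3.0000)
after link 3: o_3 = (-5.0628, 8.4259, 3.0000)
after link 4: o_4 = (-4.5452, 6.4940, 4.0000)

-4.545 6.494 4.000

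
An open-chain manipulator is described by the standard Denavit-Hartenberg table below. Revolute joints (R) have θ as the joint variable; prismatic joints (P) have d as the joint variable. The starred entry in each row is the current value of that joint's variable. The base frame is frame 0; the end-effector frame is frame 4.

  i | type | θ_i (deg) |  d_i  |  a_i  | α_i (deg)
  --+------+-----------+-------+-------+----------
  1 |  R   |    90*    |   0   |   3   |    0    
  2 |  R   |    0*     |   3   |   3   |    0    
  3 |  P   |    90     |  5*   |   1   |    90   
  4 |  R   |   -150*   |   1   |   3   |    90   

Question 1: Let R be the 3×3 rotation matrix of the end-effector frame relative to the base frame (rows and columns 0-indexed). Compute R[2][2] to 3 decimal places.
End-effector z-axis (col 2 of R) = (0.5000,-0.0000,0.8660)
R[2][2] = 0.8660

0.866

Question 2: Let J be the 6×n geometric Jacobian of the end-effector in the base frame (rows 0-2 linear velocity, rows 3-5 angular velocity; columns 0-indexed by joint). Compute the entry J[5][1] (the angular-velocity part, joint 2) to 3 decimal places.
1.000

axis z_1 = (0.0000,0.0000,1.0000); lever o_n−o_1 = (1.5981,4.0000,6.5000)
cross product → J_v[:, 1] = (-4.0000,1.5981,0.0000)
J_ω[:, 1] = z_1
entry J[5][1] = 1.0000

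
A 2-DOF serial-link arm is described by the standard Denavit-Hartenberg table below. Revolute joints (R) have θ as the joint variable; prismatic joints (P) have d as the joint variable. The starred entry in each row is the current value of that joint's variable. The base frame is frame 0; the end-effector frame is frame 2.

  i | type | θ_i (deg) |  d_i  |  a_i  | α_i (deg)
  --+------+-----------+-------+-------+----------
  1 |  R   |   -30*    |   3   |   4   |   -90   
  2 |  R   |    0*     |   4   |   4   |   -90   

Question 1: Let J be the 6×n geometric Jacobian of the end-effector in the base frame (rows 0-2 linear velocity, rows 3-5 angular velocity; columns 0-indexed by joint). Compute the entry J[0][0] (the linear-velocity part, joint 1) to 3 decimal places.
0.536

axis z_0 = ẑ; lever o_n−o_0 = (8.9282,-0.5359,3.0000)
cross product → J_v[:, 0] = (0.5359,8.9282,-0.0000)
J_ω[:, 0] = z_0
entry J[0][0] = 0.5359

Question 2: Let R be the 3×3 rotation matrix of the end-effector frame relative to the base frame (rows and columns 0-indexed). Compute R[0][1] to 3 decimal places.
End-effector y-axis (col 1 of R) = (-0.5000,-0.8660,-0.0000)
R[0][1] = -0.5000

-0.500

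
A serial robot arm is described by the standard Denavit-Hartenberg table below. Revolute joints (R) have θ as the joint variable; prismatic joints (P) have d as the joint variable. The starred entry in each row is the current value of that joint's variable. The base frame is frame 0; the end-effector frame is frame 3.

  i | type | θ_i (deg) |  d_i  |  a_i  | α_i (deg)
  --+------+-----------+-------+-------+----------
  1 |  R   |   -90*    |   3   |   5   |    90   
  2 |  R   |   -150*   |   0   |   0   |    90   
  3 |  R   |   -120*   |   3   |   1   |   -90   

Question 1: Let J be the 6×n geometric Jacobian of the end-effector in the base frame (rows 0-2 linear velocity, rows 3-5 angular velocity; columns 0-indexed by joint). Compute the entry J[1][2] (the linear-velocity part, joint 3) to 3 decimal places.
0.750

axis z_2 = (-0.0000,0.5000,0.8660); lever o_n−o_2 = (0.8660,1.0670,2.8481)
cross product → J_v[:, 2] = (0.5000,0.7500,-0.4330)
J_ω[:, 2] = z_2
entry J[1][2] = 0.7500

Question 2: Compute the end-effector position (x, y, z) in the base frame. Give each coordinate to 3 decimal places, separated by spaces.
0.866 -3.933 5.848

after link 1: o_1 = (0.0000, -5.0000, 3.0000)
after link 2: o_2 = (0.0000, -5.0000, 3.0000)
after link 3: o_3 = (0.8660, -3.9330, 5.8481)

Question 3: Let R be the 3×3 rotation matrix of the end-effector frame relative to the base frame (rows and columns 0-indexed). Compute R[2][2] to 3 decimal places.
End-effector z-axis (col 2 of R) = (0.5000,0.7500,-0.4330)
R[2][2] = -0.4330

-0.433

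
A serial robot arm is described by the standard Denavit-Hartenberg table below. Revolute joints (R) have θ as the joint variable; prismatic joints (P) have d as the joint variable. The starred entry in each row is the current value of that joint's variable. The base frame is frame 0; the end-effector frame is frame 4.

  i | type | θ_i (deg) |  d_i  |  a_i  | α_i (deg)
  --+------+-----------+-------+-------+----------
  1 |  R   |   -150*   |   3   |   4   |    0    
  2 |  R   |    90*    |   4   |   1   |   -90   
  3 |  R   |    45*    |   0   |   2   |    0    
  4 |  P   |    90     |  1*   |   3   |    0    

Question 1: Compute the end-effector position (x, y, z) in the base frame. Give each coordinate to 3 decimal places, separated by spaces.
-2.452 -1.754 3.464

after link 1: o_1 = (-3.4641, -2.0000, 3.0000)
after link 2: o_2 = (-2.9641, -2.8660, 7.0000)
after link 3: o_3 = (-2.2570, -4.0908, 5.5858)
after link 4: o_4 = (-2.4516, -1.7537, 3.4645)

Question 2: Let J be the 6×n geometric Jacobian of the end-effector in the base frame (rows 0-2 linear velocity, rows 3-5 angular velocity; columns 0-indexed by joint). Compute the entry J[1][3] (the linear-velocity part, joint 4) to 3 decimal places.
prismatic axis z_3 = (0.8660,0.5000,0.0000)
J_v[:, 3] = z_3; J_ω[:, 3] = (0,0,0)
entry J[1][3] = 0.5000

0.500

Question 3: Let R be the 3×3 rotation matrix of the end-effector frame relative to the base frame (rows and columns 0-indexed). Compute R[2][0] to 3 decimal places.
End-effector x-axis (col 0 of R) = (-0.3536,0.6124,-0.7071)
R[2][0] = -0.7071

-0.707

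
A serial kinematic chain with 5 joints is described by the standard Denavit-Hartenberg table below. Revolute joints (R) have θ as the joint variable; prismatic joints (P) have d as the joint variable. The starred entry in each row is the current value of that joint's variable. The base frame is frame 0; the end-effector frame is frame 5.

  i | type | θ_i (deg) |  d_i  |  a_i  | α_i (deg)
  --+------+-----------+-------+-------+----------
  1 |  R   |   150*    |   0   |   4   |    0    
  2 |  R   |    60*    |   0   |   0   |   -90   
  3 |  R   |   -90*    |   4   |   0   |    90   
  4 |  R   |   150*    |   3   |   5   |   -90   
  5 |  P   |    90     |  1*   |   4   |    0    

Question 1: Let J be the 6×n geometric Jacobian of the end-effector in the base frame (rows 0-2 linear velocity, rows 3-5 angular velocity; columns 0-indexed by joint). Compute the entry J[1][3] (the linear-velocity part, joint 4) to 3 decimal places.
4.183

axis z_3 = (0.8660,0.5000,0.0000); lever o_n−o_3 = (-0.0490,-1.9151,-4.8301)
cross product → J_v[:, 3] = (-2.4151,4.1830,-1.6340)
J_ω[:, 3] = z_3
entry J[1][3] = 4.1830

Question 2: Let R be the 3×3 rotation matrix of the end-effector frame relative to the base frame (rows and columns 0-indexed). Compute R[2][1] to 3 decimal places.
End-effector y-axis (col 1 of R) = (-0.2500,0.4330,0.8660)
R[2][1] = 0.8660

0.866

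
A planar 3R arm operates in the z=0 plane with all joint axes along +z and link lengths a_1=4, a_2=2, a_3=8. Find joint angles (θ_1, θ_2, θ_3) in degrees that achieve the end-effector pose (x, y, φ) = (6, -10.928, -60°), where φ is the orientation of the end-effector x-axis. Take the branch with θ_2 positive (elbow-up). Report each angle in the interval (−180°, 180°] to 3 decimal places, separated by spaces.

wrist centre = target − a_3·(cos φ, sin φ) = (2.0000, -3.9998)
cos θ_2 = (19.9984−4²−2²)/(2·4·2) = -0.0001; θ_2 = 90.0058° (elbow-up)
β = atan2(-3.9998,2.0000) = -63.4338°; ψ = atan2(2.0000,3.9998) = 26.5662°
θ_1 = β − ψ = -90.0000°
θ_3 = φ − θ_1 − θ_2 = -60.0058° (wrapped to (-180°,180°])

-90.000 90.006 -60.006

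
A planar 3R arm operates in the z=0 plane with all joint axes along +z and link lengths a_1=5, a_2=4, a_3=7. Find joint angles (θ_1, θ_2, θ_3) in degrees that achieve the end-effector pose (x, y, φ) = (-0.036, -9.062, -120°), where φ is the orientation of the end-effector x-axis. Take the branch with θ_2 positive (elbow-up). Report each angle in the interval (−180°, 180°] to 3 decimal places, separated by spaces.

-90.000 120.003 -150.003

wrist centre = target − a_3·(cos φ, sin φ) = (3.4640, -2.9998)
cos θ_2 = (20.9982−5²−4²)/(2·5·4) = -0.5000; θ_2 = 120.0029° (elbow-up)
β = atan2(-2.9998,3.4640) = -40.8925°; ψ = atan2(3.4640,2.9998) = 49.1074°
θ_1 = β − ψ = -90.0000°
θ_3 = φ − θ_1 − θ_2 = -150.0029° (wrapped to (-180°,180°])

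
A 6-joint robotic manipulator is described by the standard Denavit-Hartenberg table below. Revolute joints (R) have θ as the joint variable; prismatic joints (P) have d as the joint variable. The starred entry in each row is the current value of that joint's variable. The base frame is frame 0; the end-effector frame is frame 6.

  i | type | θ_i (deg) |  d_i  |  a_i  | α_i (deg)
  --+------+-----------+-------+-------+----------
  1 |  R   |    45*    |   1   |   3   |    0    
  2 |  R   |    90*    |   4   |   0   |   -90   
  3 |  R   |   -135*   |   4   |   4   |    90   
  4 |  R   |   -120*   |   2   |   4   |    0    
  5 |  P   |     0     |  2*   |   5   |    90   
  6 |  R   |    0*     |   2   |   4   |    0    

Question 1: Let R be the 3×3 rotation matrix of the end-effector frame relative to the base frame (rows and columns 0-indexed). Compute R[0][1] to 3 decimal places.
0.500

End-effector y-axis (col 1 of R) = (0.5000,-0.5000,-0.7071)
R[0][1] = 0.5000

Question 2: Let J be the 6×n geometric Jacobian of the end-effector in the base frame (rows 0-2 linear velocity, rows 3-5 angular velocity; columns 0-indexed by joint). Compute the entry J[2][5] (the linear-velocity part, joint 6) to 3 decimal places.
-2.828

axis z_5 = (-0.7866,0.0795,-0.6124); lever o_n−o_5 = (-0.1236,3.6084,-2.6390)
cross product → J_v[:, 5] = (2.0000,-2.0000,-2.8284)
J_ω[:, 5] = z_5
entry J[2][5] = -2.8284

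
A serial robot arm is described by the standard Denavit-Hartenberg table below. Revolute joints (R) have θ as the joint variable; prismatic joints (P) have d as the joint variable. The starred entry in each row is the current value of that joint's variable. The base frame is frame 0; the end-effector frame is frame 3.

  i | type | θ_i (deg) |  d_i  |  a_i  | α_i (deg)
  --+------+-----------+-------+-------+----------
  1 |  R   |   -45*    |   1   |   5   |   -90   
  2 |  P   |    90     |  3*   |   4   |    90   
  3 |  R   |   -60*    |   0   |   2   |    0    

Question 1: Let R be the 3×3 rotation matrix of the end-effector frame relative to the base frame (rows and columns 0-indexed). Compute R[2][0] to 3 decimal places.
End-effector x-axis (col 0 of R) = (-0.6124,-0.6124,-0.5000)
R[2][0] = -0.5000

-0.500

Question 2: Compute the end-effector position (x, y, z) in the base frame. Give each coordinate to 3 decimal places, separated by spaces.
4.432 -2.639 -4.000

after link 1: o_1 = (3.5355, -3.5355, 1.0000)
after link 2: o_2 = (5.6569, -1.4142, -3.0000)
after link 3: o_3 = (4.4321, -2.6390, -4.0000)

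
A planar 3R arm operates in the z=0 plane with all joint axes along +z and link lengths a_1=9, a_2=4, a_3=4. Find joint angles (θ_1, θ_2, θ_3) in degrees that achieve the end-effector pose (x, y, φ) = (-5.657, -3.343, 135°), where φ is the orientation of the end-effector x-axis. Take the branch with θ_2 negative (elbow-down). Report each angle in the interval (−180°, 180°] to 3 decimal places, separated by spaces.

-90.002 -135.001 0.003

wrist centre = target − a_3·(cos φ, sin φ) = (-2.8286, -6.1714)
cos θ_2 = (46.0873−9²−4²)/(2·9·4) = -0.7071; θ_2 = -135.0011° (elbow-down)
β = atan2(-6.1714,-2.8286) = -114.6236°; ψ = atan2(-2.8284,6.1715) = -24.6217°
θ_1 = β − ψ = -90.0019°
θ_3 = φ − θ_1 − θ_2 = 0.0030° (wrapped to (-180°,180°])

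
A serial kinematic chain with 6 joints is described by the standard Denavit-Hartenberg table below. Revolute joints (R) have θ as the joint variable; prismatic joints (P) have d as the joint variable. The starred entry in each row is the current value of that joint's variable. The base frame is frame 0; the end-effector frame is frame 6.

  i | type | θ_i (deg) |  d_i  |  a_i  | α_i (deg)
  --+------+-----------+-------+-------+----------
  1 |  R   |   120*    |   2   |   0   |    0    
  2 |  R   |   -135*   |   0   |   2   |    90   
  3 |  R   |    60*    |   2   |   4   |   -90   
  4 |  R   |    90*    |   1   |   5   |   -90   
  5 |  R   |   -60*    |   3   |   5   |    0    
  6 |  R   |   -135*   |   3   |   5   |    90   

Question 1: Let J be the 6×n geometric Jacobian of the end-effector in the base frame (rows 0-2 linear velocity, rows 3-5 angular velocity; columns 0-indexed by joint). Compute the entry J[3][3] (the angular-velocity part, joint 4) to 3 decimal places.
axis z_3 = (-0.8365,0.2241,0.5000); lever o_n−o_3 = (-5.5828,4.2605,-3.1781)
cross product → J_v[:, 3] = (-2.8426,-5.4500,-2.3126)
J_ω[:, 3] = z_3
entry J[3][3] = -0.8365

-0.837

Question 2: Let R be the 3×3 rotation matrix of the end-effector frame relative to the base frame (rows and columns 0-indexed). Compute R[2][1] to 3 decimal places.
-0.866

End-effector y-axis (col 1 of R) = (-0.4830,0.1294,-0.8660)
R[2][1] = -0.8660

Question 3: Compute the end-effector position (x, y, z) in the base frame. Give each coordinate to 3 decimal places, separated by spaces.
-2.237 1.293 2.286

after link 1: o_1 = (0.0000, 0.0000, 2.0000)
after link 2: o_2 = (1.9319, -0.5176, 2.0000)
after link 3: o_3 = (3.3461, -2.9671, 5.4641)
after link 4: o_4 = (3.8036, 2.0866, 5.9641)
after link 5: o_5 = (-0.6204, 5.8603, 5.5311)
after link 6: o_6 = (-2.2368, 1.2934, 2.2860)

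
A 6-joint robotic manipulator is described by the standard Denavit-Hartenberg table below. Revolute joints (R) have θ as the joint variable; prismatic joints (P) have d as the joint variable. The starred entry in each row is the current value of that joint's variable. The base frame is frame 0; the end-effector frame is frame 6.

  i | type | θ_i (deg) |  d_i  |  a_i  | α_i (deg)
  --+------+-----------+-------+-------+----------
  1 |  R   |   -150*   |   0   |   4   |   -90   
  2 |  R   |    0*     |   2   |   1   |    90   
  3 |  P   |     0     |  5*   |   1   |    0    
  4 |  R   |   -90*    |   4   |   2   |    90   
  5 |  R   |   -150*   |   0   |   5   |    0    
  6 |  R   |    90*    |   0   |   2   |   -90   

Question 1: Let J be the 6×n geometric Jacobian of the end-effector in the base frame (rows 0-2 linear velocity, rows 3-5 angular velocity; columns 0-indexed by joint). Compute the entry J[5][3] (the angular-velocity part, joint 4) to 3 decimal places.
axis z_3 = (0.0000,0.0000,1.0000); lever o_n−o_3 = (0.6651,-1.1519,-0.2321)
cross product → J_v[:, 3] = (1.1519,0.6651,-0.0000)
J_ω[:, 3] = z_3
entry J[5][3] = 1.0000

1.000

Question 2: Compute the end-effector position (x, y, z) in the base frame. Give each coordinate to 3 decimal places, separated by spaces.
-3.531 -5.884 4.768

after link 1: o_1 = (-3.4641, -2.0000, 0.0000)
after link 2: o_2 = (-3.3301, -4.2321, 0.0000)
after link 3: o_3 = (-4.1962, -4.7321, 5.0000)
after link 4: o_4 = (-5.1962, -3.0000, 9.0000)
after link 5: o_5 = (-3.0311, -6.7500, 6.5000)
after link 6: o_6 = (-3.5311, -5.8840, 4.7679)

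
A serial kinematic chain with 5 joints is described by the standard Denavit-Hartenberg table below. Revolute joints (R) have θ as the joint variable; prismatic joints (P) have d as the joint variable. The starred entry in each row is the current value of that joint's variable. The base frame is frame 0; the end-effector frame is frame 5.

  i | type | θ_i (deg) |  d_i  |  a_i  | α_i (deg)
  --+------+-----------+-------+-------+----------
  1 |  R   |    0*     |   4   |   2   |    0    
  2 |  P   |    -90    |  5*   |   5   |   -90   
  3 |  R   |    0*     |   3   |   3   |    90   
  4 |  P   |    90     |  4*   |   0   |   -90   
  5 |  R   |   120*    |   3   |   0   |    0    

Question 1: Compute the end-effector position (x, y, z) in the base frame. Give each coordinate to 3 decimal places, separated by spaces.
after link 1: o_1 = (2.0000, 0.0000, 4.0000)
after link 2: o_2 = (2.0000, -5.0000, 9.0000)
after link 3: o_3 = (5.0000, -8.0000, 9.0000)
after link 4: o_4 = (5.0000, -8.0000, 13.0000)
after link 5: o_5 = (5.0000, -5.0000, 13.0000)

5.000 -5.000 13.000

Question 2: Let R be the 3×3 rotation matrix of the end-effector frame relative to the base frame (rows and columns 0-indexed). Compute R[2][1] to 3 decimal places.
0.500

End-effector y-axis (col 1 of R) = (-0.8660,-0.0000,0.5000)
R[2][1] = 0.5000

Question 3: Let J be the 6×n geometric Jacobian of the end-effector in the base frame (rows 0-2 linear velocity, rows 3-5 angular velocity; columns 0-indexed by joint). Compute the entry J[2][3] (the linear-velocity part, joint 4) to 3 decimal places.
prismatic axis z_3 = (0.0000,0.0000,1.0000)
J_v[:, 3] = z_3; J_ω[:, 3] = (0,0,0)
entry J[2][3] = 1.0000

1.000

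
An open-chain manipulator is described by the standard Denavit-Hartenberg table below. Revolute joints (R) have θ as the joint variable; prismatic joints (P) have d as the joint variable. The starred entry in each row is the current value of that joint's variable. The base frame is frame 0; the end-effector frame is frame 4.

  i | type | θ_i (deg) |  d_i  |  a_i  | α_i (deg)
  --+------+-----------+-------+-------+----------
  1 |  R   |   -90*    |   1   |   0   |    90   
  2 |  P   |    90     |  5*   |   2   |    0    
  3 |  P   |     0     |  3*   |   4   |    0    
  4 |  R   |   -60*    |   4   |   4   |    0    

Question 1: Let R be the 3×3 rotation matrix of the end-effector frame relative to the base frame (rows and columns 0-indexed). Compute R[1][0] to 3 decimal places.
-0.866

End-effector x-axis (col 0 of R) = (0.0000,-0.8660,0.5000)
R[1][0] = -0.8660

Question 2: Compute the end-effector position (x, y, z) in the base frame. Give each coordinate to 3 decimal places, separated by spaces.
after link 1: o_1 = (0.0000, 0.0000, 1.0000)
after link 2: o_2 = (-5.0000, -0.0000, 3.0000)
after link 3: o_3 = (-8.0000, -0.0000, 7.0000)
after link 4: o_4 = (-12.0000, -3.4641, 9.0000)

-12.000 -3.464 9.000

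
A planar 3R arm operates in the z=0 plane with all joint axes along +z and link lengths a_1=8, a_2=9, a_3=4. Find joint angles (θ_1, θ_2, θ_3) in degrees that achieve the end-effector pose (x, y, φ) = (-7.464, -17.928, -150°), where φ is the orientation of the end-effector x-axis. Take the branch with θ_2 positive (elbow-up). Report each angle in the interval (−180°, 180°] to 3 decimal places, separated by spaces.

-120.003 30.006 -60.003

wrist centre = target − a_3·(cos φ, sin φ) = (-3.9999, -15.9280)
cos θ_2 = (269.7004−8²−9²)/(2·8·9) = 0.8660; θ_2 = 30.0058° (elbow-up)
β = atan2(-15.9280,-3.9999) = -104.0968°; ψ = atan2(4.5008,15.7938) = 15.9061°
θ_1 = β − ψ = -120.0029°
θ_3 = φ − θ_1 − θ_2 = -60.0029° (wrapped to (-180°,180°])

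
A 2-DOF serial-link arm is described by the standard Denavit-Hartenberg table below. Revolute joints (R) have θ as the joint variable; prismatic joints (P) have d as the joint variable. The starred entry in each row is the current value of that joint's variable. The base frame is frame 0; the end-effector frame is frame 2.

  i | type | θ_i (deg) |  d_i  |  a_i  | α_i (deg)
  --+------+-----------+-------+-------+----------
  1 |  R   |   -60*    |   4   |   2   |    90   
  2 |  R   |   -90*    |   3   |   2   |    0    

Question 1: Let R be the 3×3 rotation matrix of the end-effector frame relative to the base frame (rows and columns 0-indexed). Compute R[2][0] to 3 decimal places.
-1.000

End-effector x-axis (col 0 of R) = (-0.0000,-0.0000,-1.0000)
R[2][0] = -1.0000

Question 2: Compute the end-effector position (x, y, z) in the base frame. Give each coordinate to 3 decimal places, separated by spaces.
after link 1: o_1 = (1.0000, -1.7321, 4.0000)
after link 2: o_2 = (-1.5981, -3.2321, 2.0000)

-1.598 -3.232 2.000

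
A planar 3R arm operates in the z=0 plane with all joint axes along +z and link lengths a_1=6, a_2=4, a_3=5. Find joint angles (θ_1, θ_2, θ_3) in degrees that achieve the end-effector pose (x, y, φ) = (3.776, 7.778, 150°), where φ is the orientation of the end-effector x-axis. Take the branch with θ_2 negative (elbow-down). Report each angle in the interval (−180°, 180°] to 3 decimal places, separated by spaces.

wrist centre = target − a_3·(cos φ, sin φ) = (8.1061, 5.2780)
cos θ_2 = (93.5666−6²−4²)/(2·6·4) = 0.8660; θ_2 = -30.0063° (elbow-down)
β = atan2(5.2780,8.1061) = 33.0687°; ψ = atan2(-2.0004,9.4639) = -11.9349°
θ_1 = β − ψ = 45.0036°
θ_3 = φ − θ_1 − θ_2 = 135.0027° (wrapped to (-180°,180°])

45.004 -30.006 135.003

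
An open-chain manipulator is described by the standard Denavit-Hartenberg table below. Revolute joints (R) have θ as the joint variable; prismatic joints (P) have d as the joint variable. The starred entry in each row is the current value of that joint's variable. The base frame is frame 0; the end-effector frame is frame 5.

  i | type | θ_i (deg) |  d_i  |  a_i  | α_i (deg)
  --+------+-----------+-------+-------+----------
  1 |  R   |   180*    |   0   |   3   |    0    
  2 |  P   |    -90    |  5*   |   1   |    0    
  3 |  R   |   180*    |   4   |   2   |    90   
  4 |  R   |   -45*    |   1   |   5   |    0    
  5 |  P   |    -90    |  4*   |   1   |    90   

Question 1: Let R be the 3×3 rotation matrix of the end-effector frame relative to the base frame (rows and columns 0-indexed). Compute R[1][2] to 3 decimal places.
End-effector z-axis (col 2 of R) = (0.0000,0.7071,0.7071)
R[1][2] = 0.7071

0.707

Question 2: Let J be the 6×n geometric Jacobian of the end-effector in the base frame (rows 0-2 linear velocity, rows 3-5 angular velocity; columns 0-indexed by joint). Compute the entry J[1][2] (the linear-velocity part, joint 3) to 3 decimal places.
-5.000

axis z_2 = (0.0000,0.0000,1.0000); lever o_n−o_2 = (-5.0000,-4.8284,-0.2426)
cross product → J_v[:, 2] = (4.8284,-5.0000,0.0000)
J_ω[:, 2] = z_2
entry J[1][2] = -5.0000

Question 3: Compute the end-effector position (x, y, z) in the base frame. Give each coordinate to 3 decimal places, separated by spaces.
after link 1: o_1 = (-3.0000, 0.0000, 0.0000)
after link 2: o_2 = (-3.0000, 1.0000, 5.0000)
after link 3: o_3 = (-3.0000, -1.0000, 9.0000)
after link 4: o_4 = (-4.0000, -4.5355, 5.4645)
after link 5: o_5 = (-8.0000, -3.8284, 4.7574)

-8.000 -3.828 4.757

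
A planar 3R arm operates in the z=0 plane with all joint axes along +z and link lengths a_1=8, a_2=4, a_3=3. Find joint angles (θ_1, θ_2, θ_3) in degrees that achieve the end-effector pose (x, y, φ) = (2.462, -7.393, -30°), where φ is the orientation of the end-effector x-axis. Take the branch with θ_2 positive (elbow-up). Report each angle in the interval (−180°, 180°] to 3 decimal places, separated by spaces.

wrist centre = target − a_3·(cos φ, sin φ) = (-0.1361, -5.8930)
cos θ_2 = (34.7460−8²−4²)/(2·8·4) = -0.7071; θ_2 = 134.9990° (elbow-up)
β = atan2(-5.8930,-0.1361) = -91.3228°; ψ = atan2(2.8285,5.1716) = 28.6752°
θ_1 = β − ψ = -119.9980°
θ_3 = φ − θ_1 − θ_2 = -45.0010° (wrapped to (-180°,180°])

-119.998 134.999 -45.001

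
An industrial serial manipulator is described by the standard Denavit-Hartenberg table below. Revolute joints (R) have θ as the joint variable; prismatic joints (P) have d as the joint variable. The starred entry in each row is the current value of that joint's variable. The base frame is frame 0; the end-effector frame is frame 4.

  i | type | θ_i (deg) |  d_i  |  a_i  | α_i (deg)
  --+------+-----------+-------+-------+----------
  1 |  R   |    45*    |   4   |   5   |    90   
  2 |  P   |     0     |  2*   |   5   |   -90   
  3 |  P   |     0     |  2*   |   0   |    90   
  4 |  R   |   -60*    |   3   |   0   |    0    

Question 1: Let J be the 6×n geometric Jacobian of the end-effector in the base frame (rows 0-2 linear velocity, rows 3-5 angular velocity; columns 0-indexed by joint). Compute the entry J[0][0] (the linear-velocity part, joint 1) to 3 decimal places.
axis z_0 = ẑ; lever o_n−o_0 = (10.6066,3.5355,6.0000)
cross product → J_v[:, 0] = (-3.5355,10.6066,0.0000)
J_ω[:, 0] = z_0
entry J[0][0] = -3.5355

-3.536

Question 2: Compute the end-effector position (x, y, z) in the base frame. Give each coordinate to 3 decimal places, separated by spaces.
after link 1: o_1 = (3.5355, 3.5355, 4.0000)
after link 2: o_2 = (8.4853, 5.6569, 4.0000)
after link 3: o_3 = (8.4853, 5.6569, 6.0000)
after link 4: o_4 = (10.6066, 3.5355, 6.0000)

10.607 3.536 6.000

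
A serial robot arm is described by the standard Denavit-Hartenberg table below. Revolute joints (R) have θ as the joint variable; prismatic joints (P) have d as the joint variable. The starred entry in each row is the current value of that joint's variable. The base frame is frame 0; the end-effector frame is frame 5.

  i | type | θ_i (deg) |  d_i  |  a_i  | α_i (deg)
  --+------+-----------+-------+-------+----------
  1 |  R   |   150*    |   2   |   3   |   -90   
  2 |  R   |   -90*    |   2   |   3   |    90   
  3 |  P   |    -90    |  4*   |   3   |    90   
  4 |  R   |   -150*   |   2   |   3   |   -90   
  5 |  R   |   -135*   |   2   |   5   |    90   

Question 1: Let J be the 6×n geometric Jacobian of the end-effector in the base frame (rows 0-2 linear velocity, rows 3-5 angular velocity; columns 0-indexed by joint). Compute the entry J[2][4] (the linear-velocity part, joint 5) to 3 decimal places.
-3.536

axis z_4 = (-0.5000,0.8660,-0.0000); lever o_n−o_4 = (2.0619,3.4998,-3.5355)
cross product → J_v[:, 4] = (-3.0619,-1.7678,-3.5355)
J_ω[:, 4] = z_4
entry J[2][4] = -3.5355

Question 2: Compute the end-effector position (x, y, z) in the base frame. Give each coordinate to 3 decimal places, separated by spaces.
after link 1: o_1 = (-2.5981, 1.5000, 2.0000)
after link 2: o_2 = (-3.5981, -0.2321, 5.0000)
after link 3: o_3 = (1.3660, 0.3660, 5.0000)
after link 4: o_4 = (-1.2321, -1.1340, 3.0000)
after link 5: o_5 = (0.8298, 2.3658, -0.5355)

0.830 2.366 -0.536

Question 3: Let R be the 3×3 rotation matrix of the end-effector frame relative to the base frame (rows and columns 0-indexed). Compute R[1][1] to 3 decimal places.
End-effector y-axis (col 1 of R) = (-0.5000,0.8660,-0.0000)
R[1][1] = 0.8660

0.866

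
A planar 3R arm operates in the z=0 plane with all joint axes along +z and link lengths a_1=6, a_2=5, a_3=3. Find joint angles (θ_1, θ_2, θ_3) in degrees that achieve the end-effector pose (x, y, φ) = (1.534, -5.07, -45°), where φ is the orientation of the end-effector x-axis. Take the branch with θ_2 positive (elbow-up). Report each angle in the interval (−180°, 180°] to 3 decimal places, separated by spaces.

-157.524 149.998 -37.474

wrist centre = target − a_3·(cos φ, sin φ) = (-0.5873, -2.9487)
cos θ_2 = (9.0397−6²−5²)/(2·6·5) = -0.8660; θ_2 = 149.9977° (elbow-up)
β = atan2(-2.9487,-0.5873) = -101.2648°; ψ = atan2(2.5002,1.6700) = 56.2593°
θ_1 = β − ψ = -157.5241°
θ_3 = φ − θ_1 − θ_2 = -37.4736° (wrapped to (-180°,180°])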